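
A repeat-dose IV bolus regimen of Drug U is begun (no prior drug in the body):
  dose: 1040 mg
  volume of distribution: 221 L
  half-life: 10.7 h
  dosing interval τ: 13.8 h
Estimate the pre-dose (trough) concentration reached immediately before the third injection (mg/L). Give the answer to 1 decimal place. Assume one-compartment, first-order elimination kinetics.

C₀ per dose = Dose / Vd = 1040 / 221 = 4.706 mg/L
k = ln2 / t½ = 0.693147 / 10.7 = 0.06478 h⁻¹
Fraction remaining after one interval: r = e^(−kτ) = e^(−0.06478 × 13.8) = 0.4090
Before dose 3, 2 doses have been given (aged 1τ, 2τ).
C_trough = C₀ × (r + r²) = 4.706 × (0.4090 + 0.1673) = 2.712 mg/L

2.7 mg/L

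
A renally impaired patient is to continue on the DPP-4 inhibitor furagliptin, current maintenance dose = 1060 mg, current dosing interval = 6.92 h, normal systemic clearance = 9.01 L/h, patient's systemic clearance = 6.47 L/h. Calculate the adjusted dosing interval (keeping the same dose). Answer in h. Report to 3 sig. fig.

9.64 h

To keep the same average steady-state level, dosing rate must scale with clearance.
CL ratio = 6.47 / 9.01 = 0.7181
New interval (same dose) = 6.92 / 0.7181 = 9.637 h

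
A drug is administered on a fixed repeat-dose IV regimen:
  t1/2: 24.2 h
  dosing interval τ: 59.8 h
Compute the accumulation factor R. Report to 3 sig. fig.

1.22

k = ln2 / t½ = 0.693147 / 24.2 = 0.02864 h⁻¹
e^(−kτ) = e^(−0.02864 × 59.8) = 0.1804
Accumulation ratio R = 1 / (1 − e^(−kτ)) = 1 / (1 − 0.1804) = 1.220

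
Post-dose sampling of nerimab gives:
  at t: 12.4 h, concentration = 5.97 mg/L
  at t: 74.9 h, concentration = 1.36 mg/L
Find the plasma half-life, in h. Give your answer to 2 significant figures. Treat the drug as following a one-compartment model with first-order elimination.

29 h

k = ln(C₁/C₂) / (t₂ − t₁) = ln(5.97/1.36) / (74.9 − 12.4)
  = 1.479 / 62.50 = 0.02366 h⁻¹
t½ = ln2 / k = 0.693147 / 0.02366 = 29.30 h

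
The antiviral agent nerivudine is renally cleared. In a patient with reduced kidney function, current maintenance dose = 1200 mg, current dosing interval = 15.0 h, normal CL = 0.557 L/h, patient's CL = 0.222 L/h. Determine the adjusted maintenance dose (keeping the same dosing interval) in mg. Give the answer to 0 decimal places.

478 mg

To keep the same average steady-state level, dosing rate must scale with clearance.
CL ratio = 0.222 / 0.557 = 0.3986
New dose (same interval) = 1200 × 0.3986 = 478.3 mg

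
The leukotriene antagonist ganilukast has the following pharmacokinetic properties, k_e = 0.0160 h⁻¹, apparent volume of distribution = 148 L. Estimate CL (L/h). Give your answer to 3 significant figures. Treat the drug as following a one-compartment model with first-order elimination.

CL = k × Vd = 0.0160 × 148 = 2.368 L/h

2.37 L/h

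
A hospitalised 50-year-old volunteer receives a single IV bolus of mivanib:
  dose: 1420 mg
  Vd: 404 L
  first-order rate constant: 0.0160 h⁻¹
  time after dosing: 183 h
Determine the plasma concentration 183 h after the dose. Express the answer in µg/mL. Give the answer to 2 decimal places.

0.19 µg/mL

C₀ = Dose / Vd = 1420 / 404 = 3.515 mg/L
C = C₀ · e^(−k·t) = 3.515 × e^(−0.01600 × 183)
  = 3.515 × 0.05350 = 0.1881 mg/L
(0.1881 mg/L = 0.1881 µg/mL)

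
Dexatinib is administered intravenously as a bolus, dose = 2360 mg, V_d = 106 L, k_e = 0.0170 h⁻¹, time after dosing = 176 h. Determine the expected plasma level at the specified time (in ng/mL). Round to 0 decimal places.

C₀ = Dose / Vd = 2360 / 106 = 22.26 mg/L
C = C₀ · e^(−k·t) = 22.26 × e^(−0.01700 × 176)
  = 22.26 × 0.05019 = 1.117 mg/L
Convert: 1.117 mg/L × 1000 = 1117 ng/mL

1117 ng/mL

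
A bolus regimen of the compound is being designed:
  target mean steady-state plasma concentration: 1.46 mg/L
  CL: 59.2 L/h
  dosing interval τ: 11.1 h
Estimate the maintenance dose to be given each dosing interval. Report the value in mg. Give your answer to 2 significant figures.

960 mg

At steady state, Dose/τ = Css × CL.
Dose = Css × CL × τ = 1.46 × 59.20 × 11.1 = 959.4 mg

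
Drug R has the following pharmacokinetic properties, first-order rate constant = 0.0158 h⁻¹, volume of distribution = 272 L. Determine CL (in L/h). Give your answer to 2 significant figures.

CL = k × Vd = 0.0158 × 272 = 4.298 L/h

4.3 L/h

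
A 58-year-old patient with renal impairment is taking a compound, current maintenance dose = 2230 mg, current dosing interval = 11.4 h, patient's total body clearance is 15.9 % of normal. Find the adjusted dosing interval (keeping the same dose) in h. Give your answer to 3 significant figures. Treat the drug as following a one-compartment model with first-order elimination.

71.7 h

To keep the same average steady-state level, dosing rate must scale with clearance.
CL ratio = 15.9 / 100 = 0.1590
New interval (same dose) = 11.4 / 0.1590 = 71.70 h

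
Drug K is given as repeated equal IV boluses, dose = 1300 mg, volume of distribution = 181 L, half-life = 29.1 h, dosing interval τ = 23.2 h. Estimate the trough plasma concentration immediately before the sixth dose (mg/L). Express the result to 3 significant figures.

9.12 mg/L

C₀ per dose = Dose / Vd = 1300 / 181 = 7.182 mg/L
k = ln2 / t½ = 0.693147 / 29.1 = 0.02382 h⁻¹
Fraction remaining after one interval: r = e^(−kτ) = e^(−0.02382 × 23.2) = 0.5754
Before dose 6, 5 doses have been given (aged 1τ, 2τ, 3τ, 4τ, 5τ).
C_trough = C₀ × (r + r² + … + r^5) = C₀ × r(1−r^5)/(1−r)
        = 7.182 × 0.5754 × (1 − 0.06307) / (1 − 0.5754) = 9.119 mg/L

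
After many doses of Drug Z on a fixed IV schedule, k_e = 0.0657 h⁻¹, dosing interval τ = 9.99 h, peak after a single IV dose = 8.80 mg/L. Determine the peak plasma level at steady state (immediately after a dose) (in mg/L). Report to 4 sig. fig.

18.29 mg/L

e^(−kτ) = e^(−0.06570 × 9.99) = 0.5187
Accumulation ratio R = 1 / (1 − e^(−kτ)) = 1 / (1 − 0.5187) = 2.078
Steady-state peak = C₀ × R = 8.80 × 2.078 = 18.29 mg/L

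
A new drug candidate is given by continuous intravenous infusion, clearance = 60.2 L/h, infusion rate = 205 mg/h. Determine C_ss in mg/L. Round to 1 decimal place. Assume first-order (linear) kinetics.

3.4 mg/L

At steady state Css = R₀ / CL = 205 / 60.20 = 3.405 mg/L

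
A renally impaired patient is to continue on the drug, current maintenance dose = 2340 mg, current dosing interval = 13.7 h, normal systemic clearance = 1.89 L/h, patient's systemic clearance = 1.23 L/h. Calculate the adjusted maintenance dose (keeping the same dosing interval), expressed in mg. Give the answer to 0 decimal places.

1523 mg

To keep the same average steady-state level, dosing rate must scale with clearance.
CL ratio = 1.23 / 1.89 = 0.6508
New dose (same interval) = 2340 × 0.6508 = 1523 mg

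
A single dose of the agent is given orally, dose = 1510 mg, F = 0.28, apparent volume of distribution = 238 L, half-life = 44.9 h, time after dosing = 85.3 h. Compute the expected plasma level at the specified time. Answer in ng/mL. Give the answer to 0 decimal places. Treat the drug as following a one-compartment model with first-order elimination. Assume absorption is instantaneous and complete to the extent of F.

476 ng/mL

Amount reaching circulation = F × Dose = 0.28 × 1510 = 422.8 mg
C₀ = F·Dose / Vd = 422.8 / 238 = 1.776 mg/L
k = ln2 / t½ = 0.693147 / 44.9 = 0.01544 h⁻¹
C = C₀ · e^(−k·t) = 1.776 × e^(−0.01544 × 85.3)
  = 1.776 × 0.2679 = 0.4758 mg/L
Convert: 0.4758 mg/L × 1000 = 475.8 ng/mL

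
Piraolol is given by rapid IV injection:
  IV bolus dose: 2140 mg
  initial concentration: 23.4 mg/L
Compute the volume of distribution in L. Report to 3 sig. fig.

91.5 L

Vd = Dose / C₀ = 2140 / 23.4 = 91.45 L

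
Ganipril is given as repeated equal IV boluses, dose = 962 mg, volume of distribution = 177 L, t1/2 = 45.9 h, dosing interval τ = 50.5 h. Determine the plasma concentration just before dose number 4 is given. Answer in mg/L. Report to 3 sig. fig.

4.27 mg/L

C₀ per dose = Dose / Vd = 962 / 177 = 5.435 mg/L
k = ln2 / t½ = 0.693147 / 45.9 = 0.01510 h⁻¹
Fraction remaining after one interval: r = e^(−kτ) = e^(−0.01510 × 50.5) = 0.4665
Before dose 4, 3 doses have been given (aged 1τ, 2τ, 3τ).
C_trough = C₀ × (r + r² + … + r^3) = C₀ × r(1−r^3)/(1−r)
        = 5.435 × 0.4665 × (1 − 0.1015) / (1 − 0.4665) = 4.270 mg/L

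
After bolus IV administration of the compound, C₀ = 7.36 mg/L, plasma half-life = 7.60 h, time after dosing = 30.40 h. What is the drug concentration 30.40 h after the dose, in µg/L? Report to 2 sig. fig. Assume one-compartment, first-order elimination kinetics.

460 µg/L

k = ln2 / t½ = 0.693147 / 7.60 = 0.09120 h⁻¹
t / t½ = 30.40 / 7.60 = 4 half-lives
C = C₀ × (1/2)^4 = 7.360 × 0.06250 = 0.4600 mg/L
Convert: 0.4600 mg/L × 1000 = 460.0 µg/L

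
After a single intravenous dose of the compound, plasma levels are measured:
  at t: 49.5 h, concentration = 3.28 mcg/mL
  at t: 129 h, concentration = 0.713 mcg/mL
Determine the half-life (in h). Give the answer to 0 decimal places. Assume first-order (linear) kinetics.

k = ln(C₁/C₂) / (t₂ − t₁) = ln(3.28/0.713) / (129 − 49.5)
  = 1.526 / 79.50 = 0.01919 h⁻¹
t½ = ln2 / k = 0.693147 / 0.01919 = 36.12 h

36 h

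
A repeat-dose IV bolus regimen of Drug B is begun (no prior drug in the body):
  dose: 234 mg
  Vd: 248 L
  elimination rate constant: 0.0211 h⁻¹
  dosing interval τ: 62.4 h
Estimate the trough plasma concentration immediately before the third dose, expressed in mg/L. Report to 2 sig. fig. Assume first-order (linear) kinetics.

0.32 mg/L

C₀ per dose = Dose / Vd = 234 / 248 = 0.9435 mg/L
Fraction remaining after one interval: r = e^(−kτ) = e^(−0.02110 × 62.4) = 0.2680
Before dose 3, 2 doses have been given (aged 1τ, 2τ).
C_trough = C₀ × (r + r²) = 0.9435 × (0.2680 + 0.07182) = 0.3206 mg/L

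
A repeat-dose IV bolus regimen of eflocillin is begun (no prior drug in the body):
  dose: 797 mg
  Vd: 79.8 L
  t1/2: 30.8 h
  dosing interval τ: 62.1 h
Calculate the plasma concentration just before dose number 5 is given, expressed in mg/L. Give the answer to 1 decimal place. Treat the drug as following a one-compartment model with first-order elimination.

3.3 mg/L

C₀ per dose = Dose / Vd = 797 / 79.8 = 9.987 mg/L
k = ln2 / t½ = 0.693147 / 30.8 = 0.02250 h⁻¹
Fraction remaining after one interval: r = e^(−kτ) = e^(−0.02250 × 62.1) = 0.2473
Before dose 5, 4 doses have been given (aged 1τ, 2τ, 3τ, 4τ).
C_trough = C₀ × (r + r² + … + r^4) = C₀ × r(1−r^4)/(1−r)
        = 9.987 × 0.2473 × (1 − 0.003740) / (1 − 0.2473) = 3.269 mg/L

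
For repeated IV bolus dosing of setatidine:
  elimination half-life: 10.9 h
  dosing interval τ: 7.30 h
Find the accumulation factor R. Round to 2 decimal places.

k = ln2 / t½ = 0.693147 / 10.9 = 0.06359 h⁻¹
e^(−kτ) = e^(−0.06359 × 7.30) = 0.6286
Accumulation ratio R = 1 / (1 − e^(−kτ)) = 1 / (1 − 0.6286) = 2.693

2.69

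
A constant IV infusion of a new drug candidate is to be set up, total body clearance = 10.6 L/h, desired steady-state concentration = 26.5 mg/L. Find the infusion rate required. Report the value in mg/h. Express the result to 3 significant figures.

At steady state, infusion rate R₀ = Css × CL = 26.5 × 10.60 = 280.9 mg/h

281 mg/h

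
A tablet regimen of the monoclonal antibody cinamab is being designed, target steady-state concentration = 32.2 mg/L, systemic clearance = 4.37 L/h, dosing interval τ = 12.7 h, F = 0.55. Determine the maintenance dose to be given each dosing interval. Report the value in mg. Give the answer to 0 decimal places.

At steady state, F × (Dose/τ) = Css × CL.
Dose = Css × CL × τ / F = 32.2 × 4.370 × 12.7 / 0.55 = 3249 mg

3249 mg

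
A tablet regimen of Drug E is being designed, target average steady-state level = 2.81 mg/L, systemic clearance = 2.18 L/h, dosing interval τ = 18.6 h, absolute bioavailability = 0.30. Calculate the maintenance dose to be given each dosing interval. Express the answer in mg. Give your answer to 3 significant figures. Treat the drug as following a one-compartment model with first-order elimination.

380 mg

At steady state, F × (Dose/τ) = Css × CL.
Dose = Css × CL × τ / F = 2.81 × 2.180 × 18.6 / 0.30 = 379.8 mg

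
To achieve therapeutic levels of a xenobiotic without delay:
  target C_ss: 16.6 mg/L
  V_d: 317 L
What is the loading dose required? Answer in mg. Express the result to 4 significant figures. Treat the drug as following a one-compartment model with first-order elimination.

LD = Css × Vd = 16.6 × 317 = 5262 mg

5262 mg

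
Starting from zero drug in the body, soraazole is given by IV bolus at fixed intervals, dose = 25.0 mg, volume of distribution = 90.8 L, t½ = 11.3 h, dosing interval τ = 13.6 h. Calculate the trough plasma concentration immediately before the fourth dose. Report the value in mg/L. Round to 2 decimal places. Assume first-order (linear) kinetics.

0.19 mg/L

C₀ per dose = Dose / Vd = 25.0 / 90.8 = 0.2753 mg/L
k = ln2 / t½ = 0.693147 / 11.3 = 0.06134 h⁻¹
Fraction remaining after one interval: r = e^(−kτ) = e^(−0.06134 × 13.6) = 0.4342
Before dose 4, 3 doses have been given (aged 1τ, 2τ, 3τ).
C_trough = C₀ × (r + r² + … + r^3) = C₀ × r(1−r^3)/(1−r)
        = 0.2753 × 0.4342 × (1 − 0.08186) / (1 − 0.4342) = 0.1940 mg/L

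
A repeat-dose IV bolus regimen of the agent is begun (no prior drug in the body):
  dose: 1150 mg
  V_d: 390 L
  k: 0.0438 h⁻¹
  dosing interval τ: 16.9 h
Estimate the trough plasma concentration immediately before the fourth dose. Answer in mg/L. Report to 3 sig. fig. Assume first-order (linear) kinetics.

C₀ per dose = Dose / Vd = 1150 / 390 = 2.949 mg/L
Fraction remaining after one interval: r = e^(−kτ) = e^(−0.04380 × 16.9) = 0.4770
Before dose 4, 3 doses have been given (aged 1τ, 2τ, 3τ).
C_trough = C₀ × (r + r² + … + r^3) = C₀ × r(1−r^3)/(1−r)
        = 2.949 × 0.4770 × (1 − 0.1085) / (1 − 0.4770) = 2.398 mg/L

2.40 mg/L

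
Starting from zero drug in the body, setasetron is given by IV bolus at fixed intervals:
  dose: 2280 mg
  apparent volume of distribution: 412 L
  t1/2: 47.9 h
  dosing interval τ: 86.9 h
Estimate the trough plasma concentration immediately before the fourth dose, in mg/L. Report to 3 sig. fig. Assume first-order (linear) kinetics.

C₀ per dose = Dose / Vd = 2280 / 412 = 5.534 mg/L
k = ln2 / t½ = 0.693147 / 47.9 = 0.01447 h⁻¹
Fraction remaining after one interval: r = e^(−kτ) = e^(−0.01447 × 86.9) = 0.2844
Before dose 4, 3 doses have been given (aged 1τ, 2τ, 3τ).
C_trough = C₀ × (r + r² + … + r^3) = C₀ × r(1−r^3)/(1−r)
        = 5.534 × 0.2844 × (1 − 0.02300) / (1 − 0.2844) = 2.149 mg/L

2.15 mg/L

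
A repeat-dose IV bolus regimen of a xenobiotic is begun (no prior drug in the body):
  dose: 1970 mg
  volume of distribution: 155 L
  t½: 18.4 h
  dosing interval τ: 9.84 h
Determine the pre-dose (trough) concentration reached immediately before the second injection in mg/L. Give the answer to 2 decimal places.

C₀ per dose = Dose / Vd = 1970 / 155 = 12.71 mg/L
k = ln2 / t½ = 0.693147 / 18.4 = 0.03767 h⁻¹
Fraction remaining after one interval: r = e^(−kτ) = e^(−0.03767 × 9.84) = 0.6903
Before dose 2, 1 dose has been given (aged 1τ).
C_trough = C₀ × r = 12.71 × 0.6903 = 8.774 mg/L

8.77 mg/L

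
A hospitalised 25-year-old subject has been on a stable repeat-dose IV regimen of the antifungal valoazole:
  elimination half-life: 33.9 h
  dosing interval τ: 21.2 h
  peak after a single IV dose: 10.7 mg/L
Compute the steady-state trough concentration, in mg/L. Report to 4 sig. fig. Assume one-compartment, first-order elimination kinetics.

19.72 mg/L

k = ln2 / t½ = 0.693147 / 33.9 = 0.02045 h⁻¹
e^(−kτ) = e^(−0.02045 × 21.2) = 0.6482
Accumulation ratio R = 1 / (1 − e^(−kτ)) = 1 / (1 − 0.6482) = 2.843
Steady-state trough = C₀ × R × e^(−kτ) = 10.7 × 2.843 × 0.6482 = 19.72 mg/L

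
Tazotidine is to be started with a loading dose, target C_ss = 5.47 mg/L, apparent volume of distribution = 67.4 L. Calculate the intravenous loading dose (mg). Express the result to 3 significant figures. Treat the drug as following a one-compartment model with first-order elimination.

369 mg

LD = Css × Vd = 5.47 × 67.4 = 368.7 mg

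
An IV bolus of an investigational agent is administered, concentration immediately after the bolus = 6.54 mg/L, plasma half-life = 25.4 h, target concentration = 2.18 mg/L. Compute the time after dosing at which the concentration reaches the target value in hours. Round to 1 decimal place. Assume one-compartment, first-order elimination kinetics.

40.3 h

k = ln2 / t½ = 0.693147 / 25.4 = 0.02729 h⁻¹
t = ln(C₀ / C) / k = ln(6.540 / 2.18) / 0.02729
  = ln(3.000) / 0.02729 = 1.099 / 0.02729 = 40.27 h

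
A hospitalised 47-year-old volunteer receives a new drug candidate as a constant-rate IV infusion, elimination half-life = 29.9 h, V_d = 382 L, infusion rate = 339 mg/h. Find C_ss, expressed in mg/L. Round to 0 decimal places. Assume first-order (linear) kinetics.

k = ln2 / t½ = 0.693147 / 29.9 = 0.02318 h⁻¹
CL = k × Vd = 0.02318 × 382 = 8.855 L/h
At steady state Css = R₀ / CL = 339 / 8.855 = 38.28 mg/L

38 mg/L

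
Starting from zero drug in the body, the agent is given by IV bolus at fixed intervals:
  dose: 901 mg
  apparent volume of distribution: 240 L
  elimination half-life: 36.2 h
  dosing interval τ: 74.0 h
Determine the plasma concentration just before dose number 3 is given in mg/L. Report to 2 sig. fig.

1.1 mg/L

C₀ per dose = Dose / Vd = 901 / 240 = 3.754 mg/L
k = ln2 / t½ = 0.693147 / 36.2 = 0.01915 h⁻¹
Fraction remaining after one interval: r = e^(−kτ) = e^(−0.01915 × 74.0) = 0.2424
Before dose 3, 2 doses have been given (aged 1τ, 2τ).
C_trough = C₀ × (r + r²) = 3.754 × (0.2424 + 0.05876) = 1.131 mg/L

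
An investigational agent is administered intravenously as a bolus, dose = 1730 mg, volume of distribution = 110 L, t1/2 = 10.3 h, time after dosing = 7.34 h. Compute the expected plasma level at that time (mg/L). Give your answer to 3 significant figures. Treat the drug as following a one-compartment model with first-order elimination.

9.60 mg/L

C₀ = Dose / Vd = 1730 / 110 = 15.73 mg/L
k = ln2 / t½ = 0.693147 / 10.3 = 0.06730 h⁻¹
C = C₀ · e^(−k·t) = 15.73 × e^(−0.06730 × 7.34)
  = 15.73 × 0.6102 = 9.598 mg/L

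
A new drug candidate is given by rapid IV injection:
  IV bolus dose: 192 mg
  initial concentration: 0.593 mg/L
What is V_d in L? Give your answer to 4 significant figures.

323.8 L

Vd = Dose / C₀ = 192.0 / 0.593 = 323.8 L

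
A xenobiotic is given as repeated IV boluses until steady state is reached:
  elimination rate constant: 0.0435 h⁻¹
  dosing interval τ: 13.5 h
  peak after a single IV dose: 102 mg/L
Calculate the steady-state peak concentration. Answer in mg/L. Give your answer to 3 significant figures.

e^(−kτ) = e^(−0.04350 × 13.5) = 0.5559
Accumulation ratio R = 1 / (1 − e^(−kτ)) = 1 / (1 − 0.5559) = 2.252
Steady-state peak = C₀ × R = 102 × 2.252 = 229.7 mg/L

230 mg/L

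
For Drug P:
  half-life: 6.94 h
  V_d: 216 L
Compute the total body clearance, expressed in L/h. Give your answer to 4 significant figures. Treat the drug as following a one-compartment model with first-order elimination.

k = ln2 / t½ = 0.693147 / 6.94 = 0.09988 h⁻¹
CL = k × Vd = 0.09988 × 216 = 21.57 L/h

21.57 L/h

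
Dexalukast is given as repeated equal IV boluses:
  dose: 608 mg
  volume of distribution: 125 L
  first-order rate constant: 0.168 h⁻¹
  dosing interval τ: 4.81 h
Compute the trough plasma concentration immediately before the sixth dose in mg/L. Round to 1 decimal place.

3.8 mg/L

C₀ per dose = Dose / Vd = 608 / 125 = 4.864 mg/L
Fraction remaining after one interval: r = e^(−kτ) = e^(−0.1680 × 4.81) = 0.4457
Before dose 6, 5 doses have been given (aged 1τ, 2τ, 3τ, 4τ, 5τ).
C_trough = C₀ × (r + r² + … + r^5) = C₀ × r(1−r^5)/(1−r)
        = 4.864 × 0.4457 × (1 − 0.01759) / (1 − 0.4457) = 3.842 mg/L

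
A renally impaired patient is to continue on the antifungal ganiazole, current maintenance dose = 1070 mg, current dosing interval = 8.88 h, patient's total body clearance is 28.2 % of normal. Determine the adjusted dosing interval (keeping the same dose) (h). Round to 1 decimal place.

To keep the same average steady-state level, dosing rate must scale with clearance.
CL ratio = 28.2 / 100 = 0.2820
New interval (same dose) = 8.88 / 0.2820 = 31.49 h

31.5 h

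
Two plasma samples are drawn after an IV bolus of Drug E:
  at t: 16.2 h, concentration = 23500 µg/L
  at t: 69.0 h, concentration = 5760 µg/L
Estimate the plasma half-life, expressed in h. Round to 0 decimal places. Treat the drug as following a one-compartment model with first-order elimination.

26 h

k = ln(C₁/C₂) / (t₂ − t₁) = ln(23500/5760) / (69.0 − 16.2)
  = 1.406 / 52.80 = 0.02663 h⁻¹
t½ = ln2 / k = 0.693147 / 0.02663 = 26.03 h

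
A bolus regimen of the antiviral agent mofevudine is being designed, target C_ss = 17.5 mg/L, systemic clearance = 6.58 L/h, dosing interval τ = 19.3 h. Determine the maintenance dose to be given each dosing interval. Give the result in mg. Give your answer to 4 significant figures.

At steady state, Dose/τ = Css × CL.
Dose = Css × CL × τ = 17.5 × 6.580 × 19.3 = 2222 mg

2222 mg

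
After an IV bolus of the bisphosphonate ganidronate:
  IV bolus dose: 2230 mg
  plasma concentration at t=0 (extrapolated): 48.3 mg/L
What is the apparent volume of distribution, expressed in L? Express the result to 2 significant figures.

Vd = Dose / C₀ = 2230 / 48.3 = 46.17 L

46 L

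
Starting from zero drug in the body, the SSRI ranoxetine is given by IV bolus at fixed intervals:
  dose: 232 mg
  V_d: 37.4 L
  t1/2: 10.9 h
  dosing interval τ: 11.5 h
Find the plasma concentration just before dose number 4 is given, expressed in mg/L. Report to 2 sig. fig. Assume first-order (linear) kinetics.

C₀ per dose = Dose / Vd = 232 / 37.4 = 6.203 mg/L
k = ln2 / t½ = 0.693147 / 10.9 = 0.06359 h⁻¹
Fraction remaining after one interval: r = e^(−kτ) = e^(−0.06359 × 11.5) = 0.4813
Before dose 4, 3 doses have been given (aged 1τ, 2τ, 3τ).
C_trough = C₀ × (r + r² + … + r^3) = C₀ × r(1−r^3)/(1−r)
        = 6.203 × 0.4813 × (1 − 0.1115) / (1 − 0.4813) = 5.114 mg/L

5.1 mg/L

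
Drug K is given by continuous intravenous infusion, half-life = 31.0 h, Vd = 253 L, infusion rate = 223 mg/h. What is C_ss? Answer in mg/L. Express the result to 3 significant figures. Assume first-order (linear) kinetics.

k = ln2 / t½ = 0.693147 / 31.0 = 0.02236 h⁻¹
CL = k × Vd = 0.02236 × 253 = 5.657 L/h
At steady state Css = R₀ / CL = 223 / 5.657 = 39.42 mg/L

39.4 mg/L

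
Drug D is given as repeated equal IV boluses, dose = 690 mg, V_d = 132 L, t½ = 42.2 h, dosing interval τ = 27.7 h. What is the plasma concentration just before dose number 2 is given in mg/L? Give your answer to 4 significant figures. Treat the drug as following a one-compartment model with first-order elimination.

3.316 mg/L

C₀ per dose = Dose / Vd = 690 / 132 = 5.227 mg/L
k = ln2 / t½ = 0.693147 / 42.2 = 0.01643 h⁻¹
Fraction remaining after one interval: r = e^(−kτ) = e^(−0.01643 × 27.7) = 0.6344
Before dose 2, 1 dose has been given (aged 1τ).
C_trough = C₀ × r = 5.227 × 0.6344 = 3.316 mg/L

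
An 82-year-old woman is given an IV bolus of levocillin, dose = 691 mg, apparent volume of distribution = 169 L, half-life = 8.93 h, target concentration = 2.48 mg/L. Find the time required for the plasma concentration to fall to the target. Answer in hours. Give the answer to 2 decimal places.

6.44 h

C₀ = Dose / Vd = 691.0 / 169 = 4.089 mg/L
k = ln2 / t½ = 0.693147 / 8.93 = 0.07762 h⁻¹
t = ln(C₀ / C) / k = ln(4.089 / 2.48) / 0.07762
  = ln(1.649) / 0.07762 = 0.5002 / 0.07762 = 6.444 h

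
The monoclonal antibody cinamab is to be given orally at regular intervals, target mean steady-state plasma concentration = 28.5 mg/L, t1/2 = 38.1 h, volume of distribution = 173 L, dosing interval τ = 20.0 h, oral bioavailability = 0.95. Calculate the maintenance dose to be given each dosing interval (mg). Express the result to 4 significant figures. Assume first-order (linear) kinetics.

k = ln2 / t½ = 0.693147 / 38.1 = 0.01819 h⁻¹
CL = k × Vd = 0.01819 × 173 = 3.147 L/h
At steady state, F × (Dose/τ) = Css × CL.
Dose = Css × CL × τ / F = 28.5 × 3.147 × 20.0 / 0.95 = 1888 mg

1888 mg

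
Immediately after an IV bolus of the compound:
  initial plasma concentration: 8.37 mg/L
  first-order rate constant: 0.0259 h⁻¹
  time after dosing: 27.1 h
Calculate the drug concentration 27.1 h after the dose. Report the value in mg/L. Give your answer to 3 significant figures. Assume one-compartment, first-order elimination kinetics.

C = C₀ · e^(−k·t) = 8.370 × e^(−0.02590 × 27.1)
  = 8.370 × 0.4956 = 4.148 mg/L

4.15 mg/L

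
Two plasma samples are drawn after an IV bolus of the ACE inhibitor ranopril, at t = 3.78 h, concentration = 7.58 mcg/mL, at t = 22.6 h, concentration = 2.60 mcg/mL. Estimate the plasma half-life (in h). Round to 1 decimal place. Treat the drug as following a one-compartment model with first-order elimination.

12.2 h

k = ln(C₁/C₂) / (t₂ − t₁) = ln(7.58/2.60) / (22.6 − 3.78)
  = 1.070 / 18.82 = 0.05685 h⁻¹
t½ = ln2 / k = 0.693147 / 0.05685 = 12.19 h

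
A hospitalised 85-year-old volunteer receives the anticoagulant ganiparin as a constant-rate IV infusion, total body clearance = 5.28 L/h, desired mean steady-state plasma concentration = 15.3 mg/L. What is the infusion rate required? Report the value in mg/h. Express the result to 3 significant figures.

80.8 mg/h

At steady state, infusion rate R₀ = Css × CL = 15.3 × 5.280 = 80.78 mg/h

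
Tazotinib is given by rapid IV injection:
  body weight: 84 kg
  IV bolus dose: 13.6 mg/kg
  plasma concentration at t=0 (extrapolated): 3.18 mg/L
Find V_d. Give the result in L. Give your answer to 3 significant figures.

Dose = 13.6 × 84 = 1142 mg
Vd = Dose / C₀ = 1142 / 3.18 = 359.1 L

359 L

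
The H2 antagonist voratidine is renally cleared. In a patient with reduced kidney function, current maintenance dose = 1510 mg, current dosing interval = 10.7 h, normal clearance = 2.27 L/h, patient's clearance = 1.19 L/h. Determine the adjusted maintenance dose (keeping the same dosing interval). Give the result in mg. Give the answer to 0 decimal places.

To keep the same average steady-state level, dosing rate must scale with clearance.
CL ratio = 1.19 / 2.27 = 0.5242
New dose (same interval) = 1510 × 0.5242 = 791.5 mg

792 mg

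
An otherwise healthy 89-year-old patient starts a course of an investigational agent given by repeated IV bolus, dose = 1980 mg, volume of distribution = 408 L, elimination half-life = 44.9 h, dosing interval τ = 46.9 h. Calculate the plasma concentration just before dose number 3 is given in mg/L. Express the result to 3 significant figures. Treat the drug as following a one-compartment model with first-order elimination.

C₀ per dose = Dose / Vd = 1980 / 408 = 4.853 mg/L
k = ln2 / t½ = 0.693147 / 44.9 = 0.01544 h⁻¹
Fraction remaining after one interval: r = e^(−kτ) = e^(−0.01544 × 46.9) = 0.4847
Before dose 3, 2 doses have been given (aged 1τ, 2τ).
C_trough = C₀ × (r + r²) = 4.853 × (0.4847 + 0.2349) = 3.492 mg/L

3.49 mg/L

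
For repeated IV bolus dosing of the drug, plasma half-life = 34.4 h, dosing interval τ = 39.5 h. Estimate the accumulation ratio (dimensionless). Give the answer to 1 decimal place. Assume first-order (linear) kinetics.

1.8

k = ln2 / t½ = 0.693147 / 34.4 = 0.02015 h⁻¹
e^(−kτ) = e^(−0.02015 × 39.5) = 0.4512
Accumulation ratio R = 1 / (1 − e^(−kτ)) = 1 / (1 − 0.4512) = 1.822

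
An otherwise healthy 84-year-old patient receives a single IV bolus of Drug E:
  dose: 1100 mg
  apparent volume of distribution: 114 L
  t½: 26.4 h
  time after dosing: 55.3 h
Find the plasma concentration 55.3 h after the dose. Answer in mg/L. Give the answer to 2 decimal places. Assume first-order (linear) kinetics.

2.26 mg/L

C₀ = Dose / Vd = 1100 / 114 = 9.649 mg/L
k = ln2 / t½ = 0.693147 / 26.4 = 0.02626 h⁻¹
C = C₀ · e^(−k·t) = 9.649 × e^(−0.02626 × 55.3)
  = 9.649 × 0.2341 = 2.259 mg/L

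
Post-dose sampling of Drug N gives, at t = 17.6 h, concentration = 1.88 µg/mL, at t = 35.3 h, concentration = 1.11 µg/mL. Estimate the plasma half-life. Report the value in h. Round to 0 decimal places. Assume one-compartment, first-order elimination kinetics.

23 h

k = ln(C₁/C₂) / (t₂ − t₁) = ln(1.88/1.11) / (35.3 − 17.6)
  = 0.5269 / 17.70 = 0.02977 h⁻¹
t½ = ln2 / k = 0.693147 / 0.02977 = 23.28 h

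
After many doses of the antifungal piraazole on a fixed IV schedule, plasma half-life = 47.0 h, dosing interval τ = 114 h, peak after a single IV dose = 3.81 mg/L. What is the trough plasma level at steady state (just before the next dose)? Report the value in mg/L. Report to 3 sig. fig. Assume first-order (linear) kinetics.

0.871 mg/L

k = ln2 / t½ = 0.693147 / 47.0 = 0.01475 h⁻¹
e^(−kτ) = e^(−0.01475 × 114) = 0.1861
Accumulation ratio R = 1 / (1 − e^(−kτ)) = 1 / (1 − 0.1861) = 1.229
Steady-state trough = C₀ × R × e^(−kτ) = 3.81 × 1.229 × 0.1861 = 0.8714 mg/L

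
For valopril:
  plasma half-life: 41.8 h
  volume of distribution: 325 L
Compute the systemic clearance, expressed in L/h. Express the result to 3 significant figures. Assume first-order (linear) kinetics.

5.39 L/h

k = ln2 / t½ = 0.693147 / 41.8 = 0.01658 h⁻¹
CL = k × Vd = 0.01658 × 325 = 5.389 L/h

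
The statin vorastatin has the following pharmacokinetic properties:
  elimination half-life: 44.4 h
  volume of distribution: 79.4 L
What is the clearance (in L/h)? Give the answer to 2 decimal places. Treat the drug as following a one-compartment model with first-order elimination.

1.24 L/h

k = ln2 / t½ = 0.693147 / 44.4 = 0.01561 h⁻¹
CL = k × Vd = 0.01561 × 79.4 = 1.239 L/h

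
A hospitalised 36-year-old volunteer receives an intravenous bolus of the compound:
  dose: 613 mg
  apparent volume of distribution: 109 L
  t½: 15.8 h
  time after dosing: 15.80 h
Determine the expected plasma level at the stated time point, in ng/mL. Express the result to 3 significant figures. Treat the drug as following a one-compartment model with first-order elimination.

C₀ = Dose / Vd = 613.0 / 109 = 5.624 mg/L
k = ln2 / t½ = 0.693147 / 15.8 = 0.04387 h⁻¹
t / t½ = 15.80 / 15.8 = 1 half-lives
C = C₀ × (1/2)^1 = 5.624 × 0.5000 = 2.812 mg/L
Convert: 2.812 mg/L × 1000 = 2812 ng/mL

2810 ng/mL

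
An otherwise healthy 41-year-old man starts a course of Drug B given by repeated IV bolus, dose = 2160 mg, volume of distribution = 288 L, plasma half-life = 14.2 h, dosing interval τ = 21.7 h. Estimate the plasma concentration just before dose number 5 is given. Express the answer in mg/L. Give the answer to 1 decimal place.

3.9 mg/L

C₀ per dose = Dose / Vd = 2160 / 288 = 7.500 mg/L
k = ln2 / t½ = 0.693147 / 14.2 = 0.04881 h⁻¹
Fraction remaining after one interval: r = e^(−kτ) = e^(−0.04881 × 21.7) = 0.3467
Before dose 5, 4 doses have been given (aged 1τ, 2τ, 3τ, 4τ).
C_trough = C₀ × (r + r² + … + r^4) = C₀ × r(1−r^4)/(1−r)
        = 7.500 × 0.3467 × (1 − 0.01445) / (1 − 0.3467) = 3.923 mg/L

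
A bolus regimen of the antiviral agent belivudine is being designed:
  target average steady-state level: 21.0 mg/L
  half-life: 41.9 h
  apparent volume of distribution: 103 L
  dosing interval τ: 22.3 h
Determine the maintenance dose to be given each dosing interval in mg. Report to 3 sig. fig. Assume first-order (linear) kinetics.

k = ln2 / t½ = 0.693147 / 41.9 = 0.01654 h⁻¹
CL = k × Vd = 0.01654 × 103 = 1.704 L/h
At steady state, Dose/τ = Css × CL.
Dose = Css × CL × τ = 21.0 × 1.704 × 22.3 = 798.0 mg

798 mg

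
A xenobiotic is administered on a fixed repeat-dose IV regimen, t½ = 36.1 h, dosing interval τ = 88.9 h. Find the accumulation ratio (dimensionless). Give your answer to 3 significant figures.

k = ln2 / t½ = 0.693147 / 36.1 = 0.01920 h⁻¹
e^(−kτ) = e^(−0.01920 × 88.9) = 0.1814
Accumulation ratio R = 1 / (1 − e^(−kτ)) = 1 / (1 − 0.1814) = 1.222

1.22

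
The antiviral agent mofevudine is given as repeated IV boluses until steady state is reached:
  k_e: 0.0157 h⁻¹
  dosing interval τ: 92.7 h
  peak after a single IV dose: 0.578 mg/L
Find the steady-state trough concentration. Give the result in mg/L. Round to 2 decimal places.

e^(−kτ) = e^(−0.01570 × 92.7) = 0.2333
Accumulation ratio R = 1 / (1 − e^(−kτ)) = 1 / (1 − 0.2333) = 1.304
Steady-state trough = C₀ × R × e^(−kτ) = 0.578 × 1.304 × 0.2333 = 0.1758 mg/L

0.18 mg/L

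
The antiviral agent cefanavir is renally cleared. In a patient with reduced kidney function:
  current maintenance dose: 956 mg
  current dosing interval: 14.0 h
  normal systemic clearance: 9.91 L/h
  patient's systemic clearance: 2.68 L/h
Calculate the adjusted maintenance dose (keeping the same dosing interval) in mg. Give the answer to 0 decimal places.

259 mg

To keep the same average steady-state level, dosing rate must scale with clearance.
CL ratio = 2.68 / 9.91 = 0.2704
New dose (same interval) = 956 × 0.2704 = 258.5 mg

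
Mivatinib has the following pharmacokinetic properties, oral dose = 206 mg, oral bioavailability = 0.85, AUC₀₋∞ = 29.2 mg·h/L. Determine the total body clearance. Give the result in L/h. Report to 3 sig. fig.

6.00 L/h

CL = F·Dose / AUC = 0.85 × 206 / 29.2 = 5.997 L/h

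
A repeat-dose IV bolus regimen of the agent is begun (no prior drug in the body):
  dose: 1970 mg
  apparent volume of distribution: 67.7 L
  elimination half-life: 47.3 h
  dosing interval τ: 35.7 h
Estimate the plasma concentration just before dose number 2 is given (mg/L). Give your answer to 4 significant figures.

C₀ per dose = Dose / Vd = 1970 / 67.7 = 29.10 mg/L
k = ln2 / t½ = 0.693147 / 47.3 = 0.01465 h⁻¹
Fraction remaining after one interval: r = e^(−kτ) = e^(−0.01465 × 35.7) = 0.5927
Before dose 2, 1 dose has been given (aged 1τ).
C_trough = C₀ × r = 29.10 × 0.5927 = 17.25 mg/L

17.25 mg/L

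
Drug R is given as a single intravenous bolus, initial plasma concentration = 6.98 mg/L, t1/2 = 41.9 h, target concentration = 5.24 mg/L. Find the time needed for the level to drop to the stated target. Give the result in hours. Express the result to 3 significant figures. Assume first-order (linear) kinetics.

17.3 h

k = ln2 / t½ = 0.693147 / 41.9 = 0.01654 h⁻¹
t = ln(C₀ / C) / k = ln(6.980 / 5.24) / 0.01654
  = ln(1.332) / 0.01654 = 0.2867 / 0.01654 = 17.33 h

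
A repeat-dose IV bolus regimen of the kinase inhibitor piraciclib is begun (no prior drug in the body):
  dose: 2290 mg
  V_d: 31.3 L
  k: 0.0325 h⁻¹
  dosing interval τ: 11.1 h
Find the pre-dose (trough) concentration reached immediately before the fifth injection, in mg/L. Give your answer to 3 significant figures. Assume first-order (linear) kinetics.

C₀ per dose = Dose / Vd = 2290 / 31.3 = 73.16 mg/L
Fraction remaining after one interval: r = e^(−kτ) = e^(−0.03250 × 11.1) = 0.6972
Before dose 5, 4 doses have been given (aged 1τ, 2τ, 3τ, 4τ).
C_trough = C₀ × (r + r² + … + r^4) = C₀ × r(1−r^4)/(1−r)
        = 73.16 × 0.6972 × (1 − 0.2363) / (1 − 0.6972) = 128.6 mg/L

129 mg/L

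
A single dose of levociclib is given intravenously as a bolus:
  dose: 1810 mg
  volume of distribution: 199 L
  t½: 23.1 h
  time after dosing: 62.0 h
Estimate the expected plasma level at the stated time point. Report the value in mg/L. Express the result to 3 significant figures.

C₀ = Dose / Vd = 1810 / 199 = 9.095 mg/L
k = ln2 / t½ = 0.693147 / 23.1 = 0.03001 h⁻¹
C = C₀ · e^(−k·t) = 9.095 × e^(−0.03001 × 62.0)
  = 9.095 × 0.1556 = 1.415 mg/L

1.42 mg/L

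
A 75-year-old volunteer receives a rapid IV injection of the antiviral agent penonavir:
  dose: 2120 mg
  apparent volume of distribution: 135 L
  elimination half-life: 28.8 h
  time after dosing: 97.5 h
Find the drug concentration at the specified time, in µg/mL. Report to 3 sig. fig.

1.50 µg/mL

C₀ = Dose / Vd = 2120 / 135 = 15.70 mg/L
k = ln2 / t½ = 0.693147 / 28.8 = 0.02407 h⁻¹
C = C₀ · e^(−k·t) = 15.70 × e^(−0.02407 × 97.5)
  = 15.70 × 0.09567 = 1.502 mg/L
(1.502 mg/L = 1.502 µg/mL)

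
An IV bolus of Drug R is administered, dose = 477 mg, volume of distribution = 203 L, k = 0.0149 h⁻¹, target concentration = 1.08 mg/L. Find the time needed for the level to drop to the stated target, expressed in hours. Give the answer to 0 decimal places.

C₀ = Dose / Vd = 477.0 / 203 = 2.350 mg/L
t = ln(C₀ / C) / k = ln(2.350 / 1.08) / 0.01490
  = ln(2.176) / 0.01490 = 0.7775 / 0.01490 = 52.18 h

52 h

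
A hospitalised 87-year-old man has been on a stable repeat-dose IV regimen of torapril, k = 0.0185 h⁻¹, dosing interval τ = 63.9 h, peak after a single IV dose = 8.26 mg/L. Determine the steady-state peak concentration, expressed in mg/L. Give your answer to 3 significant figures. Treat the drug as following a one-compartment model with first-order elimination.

e^(−kτ) = e^(−0.01850 × 63.9) = 0.3066
Accumulation ratio R = 1 / (1 − e^(−kτ)) = 1 / (1 − 0.3066) = 1.442
Steady-state peak = C₀ × R = 8.26 × 1.442 = 11.91 mg/L

11.9 mg/L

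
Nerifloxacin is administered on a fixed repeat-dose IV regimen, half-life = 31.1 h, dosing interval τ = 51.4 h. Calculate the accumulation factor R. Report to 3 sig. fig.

k = ln2 / t½ = 0.693147 / 31.1 = 0.02229 h⁻¹
e^(−kτ) = e^(−0.02229 × 51.4) = 0.3180
Accumulation ratio R = 1 / (1 − e^(−kτ)) = 1 / (1 − 0.3180) = 1.466

1.47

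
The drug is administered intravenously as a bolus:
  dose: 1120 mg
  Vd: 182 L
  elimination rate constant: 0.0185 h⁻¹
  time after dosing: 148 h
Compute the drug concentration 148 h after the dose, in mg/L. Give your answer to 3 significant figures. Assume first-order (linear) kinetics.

C₀ = Dose / Vd = 1120 / 182 = 6.154 mg/L
C = C₀ · e^(−k·t) = 6.154 × e^(−0.01850 × 148)
  = 6.154 × 0.06470 = 0.3982 mg/L

0.398 mg/L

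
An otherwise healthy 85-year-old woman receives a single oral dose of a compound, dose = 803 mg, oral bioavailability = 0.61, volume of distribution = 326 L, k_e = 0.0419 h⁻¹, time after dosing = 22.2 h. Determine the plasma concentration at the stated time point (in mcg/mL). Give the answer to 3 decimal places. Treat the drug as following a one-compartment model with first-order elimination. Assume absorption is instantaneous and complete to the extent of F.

0.593 mcg/mL

Amount reaching circulation = F × Dose = 0.61 × 803.0 = 489.8 mg
C₀ = F·Dose / Vd = 489.8 / 326 = 1.502 mg/L
C = C₀ · e^(−k·t) = 1.502 × e^(−0.04190 × 22.2)
  = 1.502 × 0.3945 = 0.5925 mg/L
(0.5925 mg/L = 0.5925 mcg/mL)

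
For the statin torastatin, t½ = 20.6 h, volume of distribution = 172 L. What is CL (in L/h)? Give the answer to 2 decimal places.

k = ln2 / t½ = 0.693147 / 20.6 = 0.03365 h⁻¹
CL = k × Vd = 0.03365 × 172 = 5.788 L/h

5.79 L/h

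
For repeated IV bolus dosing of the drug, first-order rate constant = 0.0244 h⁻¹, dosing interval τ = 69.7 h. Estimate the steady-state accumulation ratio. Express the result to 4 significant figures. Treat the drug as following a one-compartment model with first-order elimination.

e^(−kτ) = e^(−0.02440 × 69.7) = 0.1826
Accumulation ratio R = 1 / (1 − e^(−kτ)) = 1 / (1 − 0.1826) = 1.223

1.223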